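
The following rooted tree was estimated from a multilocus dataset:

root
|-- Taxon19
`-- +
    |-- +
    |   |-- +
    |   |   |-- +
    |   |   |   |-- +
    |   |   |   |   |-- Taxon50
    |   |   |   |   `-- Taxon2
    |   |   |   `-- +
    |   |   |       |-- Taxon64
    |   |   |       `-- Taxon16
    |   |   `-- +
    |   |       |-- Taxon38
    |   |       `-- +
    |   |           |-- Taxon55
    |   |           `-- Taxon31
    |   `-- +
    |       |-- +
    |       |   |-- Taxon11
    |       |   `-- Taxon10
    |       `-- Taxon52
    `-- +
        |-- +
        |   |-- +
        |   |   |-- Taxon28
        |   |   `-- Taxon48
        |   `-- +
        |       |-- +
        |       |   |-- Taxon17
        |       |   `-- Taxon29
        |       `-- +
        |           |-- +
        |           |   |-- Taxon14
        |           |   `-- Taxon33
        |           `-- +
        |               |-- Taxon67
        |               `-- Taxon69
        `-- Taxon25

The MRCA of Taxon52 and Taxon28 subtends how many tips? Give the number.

19

The MRCA of Taxon52 and Taxon28 is the node subtending (((((Taxon50,Taxon2),(Taxon64,Taxon16)),(Taxon38,(Taxon55,Taxon31))),((Taxon11,Taxon10),Taxon52)),(((Taxon28,Taxon48),((Taxon17,Taxon29),((Taxon14,Taxon33),(Taxon67,Taxon69)))),Taxon25)).
That clade contains 19 terminal taxa: Taxon10, Taxon11, Taxon14, Taxon16, Taxon17, Taxon2, Taxon25, Taxon28, Taxon29, Taxon31, Taxon33, Taxon38, Taxon48, Taxon50, Taxon52, Taxon55, Taxon64, Taxon67, Taxon69.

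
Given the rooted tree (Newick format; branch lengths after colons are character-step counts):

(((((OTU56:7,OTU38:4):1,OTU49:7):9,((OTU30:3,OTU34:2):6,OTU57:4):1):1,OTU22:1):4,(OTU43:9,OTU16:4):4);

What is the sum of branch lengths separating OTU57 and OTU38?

The path runs OTU57 → … → MRCA → … → OTU38; the MRCA is the node subtending (((OTU56,OTU38),OTU49),((OTU30,OTU34),OTU57)).
Branch lengths along that path: 4 + 1 + 9 + 1 + 4 = 19.

19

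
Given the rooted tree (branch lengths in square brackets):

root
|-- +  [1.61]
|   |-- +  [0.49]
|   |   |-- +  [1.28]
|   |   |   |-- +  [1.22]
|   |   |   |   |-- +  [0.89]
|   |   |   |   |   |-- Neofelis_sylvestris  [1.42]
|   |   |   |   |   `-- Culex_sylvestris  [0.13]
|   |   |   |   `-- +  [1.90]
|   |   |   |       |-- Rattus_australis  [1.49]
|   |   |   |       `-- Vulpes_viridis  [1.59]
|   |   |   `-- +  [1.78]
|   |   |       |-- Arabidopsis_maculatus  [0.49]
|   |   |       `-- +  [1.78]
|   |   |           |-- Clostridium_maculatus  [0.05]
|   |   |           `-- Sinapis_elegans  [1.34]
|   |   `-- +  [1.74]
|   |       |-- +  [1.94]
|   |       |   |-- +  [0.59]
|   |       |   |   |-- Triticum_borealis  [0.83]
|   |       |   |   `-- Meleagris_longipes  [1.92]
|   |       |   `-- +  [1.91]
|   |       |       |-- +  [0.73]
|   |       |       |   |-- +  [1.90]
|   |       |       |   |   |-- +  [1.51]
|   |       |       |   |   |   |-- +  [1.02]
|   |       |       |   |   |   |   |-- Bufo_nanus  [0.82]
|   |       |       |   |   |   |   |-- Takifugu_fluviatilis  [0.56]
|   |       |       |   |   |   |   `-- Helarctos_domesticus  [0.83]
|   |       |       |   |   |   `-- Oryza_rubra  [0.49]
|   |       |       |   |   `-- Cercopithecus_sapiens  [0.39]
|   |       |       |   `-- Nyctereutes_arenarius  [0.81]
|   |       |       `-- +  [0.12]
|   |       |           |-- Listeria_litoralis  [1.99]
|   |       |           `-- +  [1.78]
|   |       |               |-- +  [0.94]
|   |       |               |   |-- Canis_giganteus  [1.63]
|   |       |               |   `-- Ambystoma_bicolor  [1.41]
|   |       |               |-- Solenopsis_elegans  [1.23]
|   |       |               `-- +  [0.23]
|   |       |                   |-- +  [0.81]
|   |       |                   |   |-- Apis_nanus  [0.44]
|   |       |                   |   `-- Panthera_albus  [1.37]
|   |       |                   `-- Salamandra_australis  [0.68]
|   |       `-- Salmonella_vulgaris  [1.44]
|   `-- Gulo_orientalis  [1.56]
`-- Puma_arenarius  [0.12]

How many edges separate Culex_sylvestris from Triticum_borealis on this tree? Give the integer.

8

The MRCA of Culex_sylvestris and Triticum_borealis is the node subtending ((((Neofelis_sylvestris,Culex_sylvestris),(Rattus_australis,Vulpes_viridis)),(Arabidopsis_maculatus,(Clostridium_maculatus,Sinapis_elegans))),(((Triticum_borealis,Meleagris_longipes),(((((Bufo_nanus,Takifugu_fluviatilis,Helarctos_domesticus),Oryza_rubra),Cercopithecus_sapiens),Nyctereutes_arenarius),(Listeria_litoralis,((Canis_giganteus,Ambystoma_bicolor),Solenopsis_elegans,((Apis_nanus,Panthera_albus),Salamandra_australis))))),Salmonella_vulgaris)).
From Culex_sylvestris up to that node: 4 branches. From Triticum_borealis up to the same node: 4 branches. Total: 4 + 4 = 8.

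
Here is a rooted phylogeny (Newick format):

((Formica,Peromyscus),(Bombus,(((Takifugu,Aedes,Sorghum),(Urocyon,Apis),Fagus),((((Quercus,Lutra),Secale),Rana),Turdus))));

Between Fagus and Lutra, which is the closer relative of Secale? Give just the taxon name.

The MRCA of Secale and Lutra subtends ((Quercus,Lutra),Secale) (3 taxa).
The MRCA of Secale and Fagus subtends (((Takifugu,Aedes,Sorghum),(Urocyon,Apis),Fagus),((((Quercus,Lutra),Secale),Rana),Turdus)) (11 taxa).
The first is nested inside the second, so Secale shares a more recent common ancestor with Lutra.

Lutra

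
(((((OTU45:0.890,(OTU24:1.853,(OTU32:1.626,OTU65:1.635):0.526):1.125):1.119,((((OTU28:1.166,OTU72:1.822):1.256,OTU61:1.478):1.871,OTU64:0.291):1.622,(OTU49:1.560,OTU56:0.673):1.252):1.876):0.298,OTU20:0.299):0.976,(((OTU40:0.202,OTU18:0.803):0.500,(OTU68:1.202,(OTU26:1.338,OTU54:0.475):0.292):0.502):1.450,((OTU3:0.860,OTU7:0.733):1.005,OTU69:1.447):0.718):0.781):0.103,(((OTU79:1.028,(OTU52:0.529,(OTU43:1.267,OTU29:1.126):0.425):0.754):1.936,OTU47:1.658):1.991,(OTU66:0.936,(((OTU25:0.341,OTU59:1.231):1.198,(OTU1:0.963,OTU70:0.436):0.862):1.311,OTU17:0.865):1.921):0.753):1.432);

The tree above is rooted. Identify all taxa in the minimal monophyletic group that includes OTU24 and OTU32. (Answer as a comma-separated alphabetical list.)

Tracing OTU24: it sits inside (OTU24,(OTU32,OTU65)).
Tracing OTU32: it sits inside (OTU32,OTU65).
The smallest clade enclosing both is (OTU24,(OTU32,OTU65)); the answer is its 3 terminal taxa in alphabetical order.

OTU24, OTU32, OTU65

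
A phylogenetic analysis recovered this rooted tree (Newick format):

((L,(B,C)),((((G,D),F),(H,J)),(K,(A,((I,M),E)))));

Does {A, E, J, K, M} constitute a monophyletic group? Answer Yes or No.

No

The MRCA of the listed taxa subtends ((((G,D),F),(H,J)),(K,(A,((I,M),E)))).
That clade also contains D, F, G, H, I, which are not in the proposed group, so the group is not monophyletic.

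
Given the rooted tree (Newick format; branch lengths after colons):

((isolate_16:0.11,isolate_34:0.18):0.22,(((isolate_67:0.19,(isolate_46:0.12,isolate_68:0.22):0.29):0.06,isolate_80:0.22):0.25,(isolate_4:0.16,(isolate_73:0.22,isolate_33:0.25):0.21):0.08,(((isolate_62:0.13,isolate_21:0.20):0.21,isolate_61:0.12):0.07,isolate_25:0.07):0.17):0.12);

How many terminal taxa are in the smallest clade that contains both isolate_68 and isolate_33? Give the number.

The MRCA of isolate_68 and isolate_33 is the node subtending (((isolate_67,(isolate_46,isolate_68)),isolate_80),(isolate_4,(isolate_73,isolate_33)),(((isolate_62,isolate_21),isolate_61),isolate_25)).
That clade contains 11 terminal taxa: isolate_21, isolate_25, isolate_33, isolate_4, isolate_46, isolate_61, isolate_62, isolate_67, isolate_68, isolate_73, isolate_80.

11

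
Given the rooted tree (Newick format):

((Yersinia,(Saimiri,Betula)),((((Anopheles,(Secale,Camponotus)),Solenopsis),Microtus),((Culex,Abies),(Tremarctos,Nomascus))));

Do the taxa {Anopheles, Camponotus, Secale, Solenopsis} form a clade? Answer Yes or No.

Yes

The most recent common ancestor of these taxa subtends ((Anopheles,(Secale,Camponotus)),Solenopsis).
That clade has exactly 4 tips — every listed taxon and nothing else — so the group is monophyletic.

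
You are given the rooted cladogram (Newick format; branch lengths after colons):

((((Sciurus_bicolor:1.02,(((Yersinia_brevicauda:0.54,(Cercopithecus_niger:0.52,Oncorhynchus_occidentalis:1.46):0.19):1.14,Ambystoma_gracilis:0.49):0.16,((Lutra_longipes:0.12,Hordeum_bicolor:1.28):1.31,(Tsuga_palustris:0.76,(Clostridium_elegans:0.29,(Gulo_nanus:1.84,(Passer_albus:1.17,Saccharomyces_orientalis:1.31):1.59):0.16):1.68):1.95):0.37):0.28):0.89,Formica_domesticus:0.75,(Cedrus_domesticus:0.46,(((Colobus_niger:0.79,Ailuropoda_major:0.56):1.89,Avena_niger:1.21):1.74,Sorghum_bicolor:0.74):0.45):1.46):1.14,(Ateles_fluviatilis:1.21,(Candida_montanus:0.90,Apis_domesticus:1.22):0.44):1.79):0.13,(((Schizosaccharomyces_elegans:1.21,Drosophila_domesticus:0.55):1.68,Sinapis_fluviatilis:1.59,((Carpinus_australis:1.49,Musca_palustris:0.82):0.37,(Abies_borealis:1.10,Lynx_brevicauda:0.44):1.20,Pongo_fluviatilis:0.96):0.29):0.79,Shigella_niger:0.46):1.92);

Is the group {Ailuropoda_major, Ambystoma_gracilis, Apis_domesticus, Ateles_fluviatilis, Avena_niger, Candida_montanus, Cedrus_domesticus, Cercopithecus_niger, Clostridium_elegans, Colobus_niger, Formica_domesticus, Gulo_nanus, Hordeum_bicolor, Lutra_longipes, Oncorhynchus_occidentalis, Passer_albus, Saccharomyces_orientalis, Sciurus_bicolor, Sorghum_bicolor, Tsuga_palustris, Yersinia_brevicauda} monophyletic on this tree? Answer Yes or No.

Yes

The most recent common ancestor of these taxa subtends (((Sciurus_bicolor,(((Yersinia_brevicauda,(Cercopithecus_niger,Oncorhynchus_occidentalis)),Ambystoma_gracilis),((Lutra_longipes,Hordeum_bicolor),(Tsuga_palustris,(Clostridium_elegans,(Gulo_nanus,(Passer_albus,Saccharomyces_orientalis))))))),Formica_domesticus,(Cedrus_domesticus,(((Colobus_niger,Ailuropoda_major),Avena_niger),Sorghum_bicolor))),(Ateles_fluviatilis,(Candida_montanus,Apis_domesticus))).
That clade has exactly 21 tips — every listed taxon and nothing else — so the group is monophyletic.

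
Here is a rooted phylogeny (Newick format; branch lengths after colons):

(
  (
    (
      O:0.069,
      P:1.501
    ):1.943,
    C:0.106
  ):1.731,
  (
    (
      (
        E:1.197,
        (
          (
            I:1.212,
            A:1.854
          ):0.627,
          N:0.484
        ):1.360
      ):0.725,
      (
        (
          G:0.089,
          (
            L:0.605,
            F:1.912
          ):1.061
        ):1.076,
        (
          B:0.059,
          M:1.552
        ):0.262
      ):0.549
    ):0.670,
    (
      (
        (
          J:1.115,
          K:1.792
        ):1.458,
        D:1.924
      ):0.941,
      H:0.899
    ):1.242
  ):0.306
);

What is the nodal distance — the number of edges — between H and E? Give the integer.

5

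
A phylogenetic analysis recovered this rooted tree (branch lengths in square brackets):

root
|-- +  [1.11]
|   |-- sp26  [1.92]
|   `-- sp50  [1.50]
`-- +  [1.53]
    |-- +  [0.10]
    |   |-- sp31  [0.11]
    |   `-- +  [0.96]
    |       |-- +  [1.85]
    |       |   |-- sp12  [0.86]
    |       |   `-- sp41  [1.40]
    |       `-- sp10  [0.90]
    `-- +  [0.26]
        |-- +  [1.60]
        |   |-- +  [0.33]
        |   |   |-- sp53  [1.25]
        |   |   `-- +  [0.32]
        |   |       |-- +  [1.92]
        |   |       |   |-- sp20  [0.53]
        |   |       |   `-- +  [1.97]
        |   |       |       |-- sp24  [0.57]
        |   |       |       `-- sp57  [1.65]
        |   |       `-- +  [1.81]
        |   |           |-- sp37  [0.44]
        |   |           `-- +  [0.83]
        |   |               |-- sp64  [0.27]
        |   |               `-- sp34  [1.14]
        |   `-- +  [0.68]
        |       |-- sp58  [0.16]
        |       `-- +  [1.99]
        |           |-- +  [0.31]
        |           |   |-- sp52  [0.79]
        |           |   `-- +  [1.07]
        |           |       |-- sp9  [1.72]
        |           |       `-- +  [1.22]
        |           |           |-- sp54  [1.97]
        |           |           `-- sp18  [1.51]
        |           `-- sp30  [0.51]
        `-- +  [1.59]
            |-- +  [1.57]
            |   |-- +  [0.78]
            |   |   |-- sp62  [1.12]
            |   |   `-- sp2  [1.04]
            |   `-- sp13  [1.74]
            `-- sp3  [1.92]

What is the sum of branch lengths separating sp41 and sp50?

8.45

The path runs sp41 → … → MRCA → … → sp50; the MRCA is the root of the tree.
Branch lengths along that path: 1.40 + 1.85 + 0.96 + 0.10 + 1.53 + 1.11 + 1.50 = 8.45.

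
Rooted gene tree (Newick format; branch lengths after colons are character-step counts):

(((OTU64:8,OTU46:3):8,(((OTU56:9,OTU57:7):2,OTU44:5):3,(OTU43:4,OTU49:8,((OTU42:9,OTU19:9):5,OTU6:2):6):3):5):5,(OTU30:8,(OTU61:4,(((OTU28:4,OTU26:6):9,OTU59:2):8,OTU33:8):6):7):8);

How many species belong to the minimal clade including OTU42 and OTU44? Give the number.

8

The MRCA of OTU42 and OTU44 is the node subtending (((OTU56,OTU57),OTU44),(OTU43,OTU49,((OTU42,OTU19),OTU6))).
That clade contains 8 terminal taxa: OTU19, OTU42, OTU43, OTU44, OTU49, OTU56, OTU57, OTU6.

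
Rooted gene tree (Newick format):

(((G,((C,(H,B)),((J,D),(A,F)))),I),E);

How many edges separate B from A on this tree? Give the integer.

6

The MRCA of B and A is the node subtending ((C,(H,B)),((J,D),(A,F))).
From B up to that node: 3 branches. From A up to the same node: 3 branches. Total: 3 + 3 = 6.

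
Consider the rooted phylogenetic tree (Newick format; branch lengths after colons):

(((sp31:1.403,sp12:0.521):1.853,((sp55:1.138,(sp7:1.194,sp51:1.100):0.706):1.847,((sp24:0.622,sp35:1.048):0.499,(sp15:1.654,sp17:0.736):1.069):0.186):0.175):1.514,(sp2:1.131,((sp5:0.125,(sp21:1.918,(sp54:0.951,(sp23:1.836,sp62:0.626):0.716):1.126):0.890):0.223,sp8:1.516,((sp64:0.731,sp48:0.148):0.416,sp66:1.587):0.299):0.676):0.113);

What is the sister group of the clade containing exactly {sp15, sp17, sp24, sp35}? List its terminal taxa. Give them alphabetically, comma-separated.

sp51, sp55, sp7

The clade containing exactly {sp15, sp17, sp24, sp35} attaches to the tree at the node subtending ((sp55,(sp7,sp51)),((sp24,sp35),(sp15,sp17))).
The other lineage descending from that same node — the sister group — is (sp55,(sp7,sp51)); its 3 tips in alphabetical order are the answer.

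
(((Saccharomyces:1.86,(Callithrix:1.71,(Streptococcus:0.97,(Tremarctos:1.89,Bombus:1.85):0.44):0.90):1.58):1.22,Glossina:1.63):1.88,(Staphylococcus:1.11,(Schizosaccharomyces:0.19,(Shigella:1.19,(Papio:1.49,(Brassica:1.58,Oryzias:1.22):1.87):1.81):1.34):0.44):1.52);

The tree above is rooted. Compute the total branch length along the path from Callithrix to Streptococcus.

3.58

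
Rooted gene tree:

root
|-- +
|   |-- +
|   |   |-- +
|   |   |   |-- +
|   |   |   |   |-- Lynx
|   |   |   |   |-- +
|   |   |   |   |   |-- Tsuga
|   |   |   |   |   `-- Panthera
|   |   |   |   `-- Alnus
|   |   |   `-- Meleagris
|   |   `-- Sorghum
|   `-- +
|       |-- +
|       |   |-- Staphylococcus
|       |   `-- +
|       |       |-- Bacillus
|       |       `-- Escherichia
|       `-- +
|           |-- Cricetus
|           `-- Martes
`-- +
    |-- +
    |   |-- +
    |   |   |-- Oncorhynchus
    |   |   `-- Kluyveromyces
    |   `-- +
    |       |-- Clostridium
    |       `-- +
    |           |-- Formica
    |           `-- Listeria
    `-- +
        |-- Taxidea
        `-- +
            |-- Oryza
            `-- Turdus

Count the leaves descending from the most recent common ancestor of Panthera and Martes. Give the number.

The MRCA of Panthera and Martes is the node subtending ((((Lynx,(Tsuga,Panthera),Alnus),Meleagris),Sorghum),((Staphylococcus,(Bacillus,Escherichia)),(Cricetus,Martes))).
That clade contains 11 terminal taxa: Alnus, Bacillus, Cricetus, Escherichia, Lynx, Martes, Meleagris, Panthera, Sorghum, Staphylococcus, Tsuga.

11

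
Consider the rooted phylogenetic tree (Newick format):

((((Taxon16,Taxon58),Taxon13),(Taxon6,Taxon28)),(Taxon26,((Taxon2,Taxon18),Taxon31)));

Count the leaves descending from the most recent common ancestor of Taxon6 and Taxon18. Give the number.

The MRCA of Taxon6 and Taxon18 is the root, so the clade is the entire tree.
That clade contains 9 terminal taxa: Taxon13, Taxon16, Taxon18, Taxon2, Taxon26, Taxon28, Taxon31, Taxon58, Taxon6.

9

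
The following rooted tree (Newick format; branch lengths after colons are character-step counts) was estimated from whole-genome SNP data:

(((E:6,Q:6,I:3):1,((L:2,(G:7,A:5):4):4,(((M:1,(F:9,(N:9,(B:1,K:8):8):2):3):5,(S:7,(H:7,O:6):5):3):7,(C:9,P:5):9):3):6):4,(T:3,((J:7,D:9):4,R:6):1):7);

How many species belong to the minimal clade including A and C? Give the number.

The MRCA of A and C is the node subtending ((L,(G,A)),(((M,(F,(N,(B,K)))),(S,(H,O))),(C,P))).
That clade contains 13 terminal taxa: A, B, C, F, G, H, K, L, M, N, O, P, S.

13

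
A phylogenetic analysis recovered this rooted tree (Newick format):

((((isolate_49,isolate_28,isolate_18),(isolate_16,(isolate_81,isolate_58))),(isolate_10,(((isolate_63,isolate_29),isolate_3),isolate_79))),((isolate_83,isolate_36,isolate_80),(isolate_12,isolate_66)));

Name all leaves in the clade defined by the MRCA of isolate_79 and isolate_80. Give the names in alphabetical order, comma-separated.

isolate_10, isolate_12, isolate_16, isolate_18, isolate_28, isolate_29, isolate_3, isolate_36, isolate_49, isolate_58, isolate_63, isolate_66, isolate_79, isolate_80, isolate_81, isolate_83

Tracing isolate_79: it sits inside (((isolate_63,isolate_29),isolate_3),isolate_79).
Tracing isolate_80: it sits inside (isolate_83,isolate_36,isolate_80).
The smallest clade enclosing both is the whole tree (their MRCA is the root), so the answer is all 16 tips in alphabetical order.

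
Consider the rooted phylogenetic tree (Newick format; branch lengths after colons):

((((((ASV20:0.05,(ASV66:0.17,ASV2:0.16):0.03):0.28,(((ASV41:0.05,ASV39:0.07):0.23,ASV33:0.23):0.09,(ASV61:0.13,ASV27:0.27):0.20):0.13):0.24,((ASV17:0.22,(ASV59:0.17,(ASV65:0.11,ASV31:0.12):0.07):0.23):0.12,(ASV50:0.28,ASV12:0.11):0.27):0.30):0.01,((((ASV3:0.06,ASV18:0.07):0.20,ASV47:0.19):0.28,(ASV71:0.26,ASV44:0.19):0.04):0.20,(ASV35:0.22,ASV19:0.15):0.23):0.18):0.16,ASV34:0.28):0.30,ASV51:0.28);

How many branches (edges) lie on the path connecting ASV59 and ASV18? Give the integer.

The MRCA of ASV59 and ASV18 is the node subtending ((((ASV20,(ASV66,ASV2)),(((ASV41,ASV39),ASV33),(ASV61,ASV27))),((ASV17,(ASV59,(ASV65,ASV31))),(ASV50,ASV12))),((((ASV3,ASV18),ASV47),(ASV71,ASV44)),(ASV35,ASV19))).
From ASV59 up to that node: 5 branches. From ASV18 up to the same node: 5 branches. Total: 5 + 5 = 10.

10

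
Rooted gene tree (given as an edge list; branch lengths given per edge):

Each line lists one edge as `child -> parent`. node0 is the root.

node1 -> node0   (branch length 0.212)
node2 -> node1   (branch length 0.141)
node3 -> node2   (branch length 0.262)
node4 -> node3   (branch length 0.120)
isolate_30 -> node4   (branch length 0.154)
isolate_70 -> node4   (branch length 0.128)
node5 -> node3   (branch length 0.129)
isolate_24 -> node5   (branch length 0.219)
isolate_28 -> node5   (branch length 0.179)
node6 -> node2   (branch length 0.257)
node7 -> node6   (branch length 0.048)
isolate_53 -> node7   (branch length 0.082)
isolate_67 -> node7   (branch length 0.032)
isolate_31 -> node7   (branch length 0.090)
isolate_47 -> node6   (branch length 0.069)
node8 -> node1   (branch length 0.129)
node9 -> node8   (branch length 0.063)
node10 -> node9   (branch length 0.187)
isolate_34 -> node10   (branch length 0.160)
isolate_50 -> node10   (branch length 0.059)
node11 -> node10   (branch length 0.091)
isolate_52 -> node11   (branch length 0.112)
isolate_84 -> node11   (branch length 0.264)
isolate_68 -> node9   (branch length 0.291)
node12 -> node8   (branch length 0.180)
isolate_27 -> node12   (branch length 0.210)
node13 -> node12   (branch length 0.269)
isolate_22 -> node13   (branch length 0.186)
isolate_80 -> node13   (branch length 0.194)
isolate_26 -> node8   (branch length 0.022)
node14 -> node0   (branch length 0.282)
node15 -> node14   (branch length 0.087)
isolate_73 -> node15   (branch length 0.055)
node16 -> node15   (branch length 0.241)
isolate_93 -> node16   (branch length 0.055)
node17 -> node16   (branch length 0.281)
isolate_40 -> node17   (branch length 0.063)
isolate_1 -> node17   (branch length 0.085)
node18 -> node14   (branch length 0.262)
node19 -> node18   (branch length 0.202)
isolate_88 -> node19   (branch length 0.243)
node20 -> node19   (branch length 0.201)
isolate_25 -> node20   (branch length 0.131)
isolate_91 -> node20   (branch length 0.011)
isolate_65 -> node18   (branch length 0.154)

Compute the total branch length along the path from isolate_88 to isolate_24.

The path runs isolate_88 → … → MRCA → … → isolate_24; the MRCA is the root of the tree.
Branch lengths along that path: 0.243 + 0.202 + 0.262 + 0.282 + 0.212 + 0.141 + 0.262 + 0.129 + 0.219 = 1.952.

1.952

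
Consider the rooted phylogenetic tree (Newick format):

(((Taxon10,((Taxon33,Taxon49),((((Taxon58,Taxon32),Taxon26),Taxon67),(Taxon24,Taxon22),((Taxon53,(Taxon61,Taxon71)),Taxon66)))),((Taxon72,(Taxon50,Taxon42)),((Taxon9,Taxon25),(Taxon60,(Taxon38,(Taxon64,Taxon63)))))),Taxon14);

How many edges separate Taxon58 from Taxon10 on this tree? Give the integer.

The MRCA of Taxon58 and Taxon10 is the node subtending (Taxon10,((Taxon33,Taxon49),((((Taxon58,Taxon32),Taxon26),Taxon67),(Taxon24,Taxon22),((Taxon53,(Taxon61,Taxon71)),Taxon66)))).
From Taxon58 up to that node: 6 branches. From Taxon10 up to the same node: 1 branch. Total: 6 + 1 = 7.

7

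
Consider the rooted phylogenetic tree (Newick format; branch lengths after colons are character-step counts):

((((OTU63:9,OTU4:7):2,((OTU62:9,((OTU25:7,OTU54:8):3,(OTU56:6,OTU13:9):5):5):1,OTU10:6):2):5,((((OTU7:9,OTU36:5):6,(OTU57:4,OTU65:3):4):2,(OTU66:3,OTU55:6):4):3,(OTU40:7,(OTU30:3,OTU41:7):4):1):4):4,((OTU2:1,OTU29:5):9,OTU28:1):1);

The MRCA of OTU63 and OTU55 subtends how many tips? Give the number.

17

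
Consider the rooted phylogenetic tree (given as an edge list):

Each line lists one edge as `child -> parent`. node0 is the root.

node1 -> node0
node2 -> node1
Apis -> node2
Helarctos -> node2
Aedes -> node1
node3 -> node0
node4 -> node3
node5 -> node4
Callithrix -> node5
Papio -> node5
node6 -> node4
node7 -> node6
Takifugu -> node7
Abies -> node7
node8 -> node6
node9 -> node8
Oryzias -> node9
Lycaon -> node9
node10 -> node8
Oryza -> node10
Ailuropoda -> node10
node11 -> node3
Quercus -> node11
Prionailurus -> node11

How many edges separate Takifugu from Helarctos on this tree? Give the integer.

The MRCA of Takifugu and Helarctos is the root of the tree.
From Takifugu up to that node: 5 branches. From Helarctos up to the same node: 3 branches. Total: 5 + 3 = 8.

8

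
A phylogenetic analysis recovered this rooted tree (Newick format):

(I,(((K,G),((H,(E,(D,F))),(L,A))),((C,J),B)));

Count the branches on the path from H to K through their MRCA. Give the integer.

5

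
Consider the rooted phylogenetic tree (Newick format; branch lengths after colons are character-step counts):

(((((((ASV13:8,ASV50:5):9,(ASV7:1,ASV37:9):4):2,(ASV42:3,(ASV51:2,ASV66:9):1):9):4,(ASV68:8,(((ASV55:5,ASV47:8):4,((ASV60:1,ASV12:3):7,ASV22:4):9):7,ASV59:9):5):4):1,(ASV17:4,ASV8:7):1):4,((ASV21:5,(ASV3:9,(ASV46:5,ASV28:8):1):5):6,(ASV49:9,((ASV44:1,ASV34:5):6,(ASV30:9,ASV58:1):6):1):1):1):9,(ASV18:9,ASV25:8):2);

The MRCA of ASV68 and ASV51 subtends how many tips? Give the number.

The MRCA of ASV68 and ASV51 is the node subtending ((((ASV13,ASV50),(ASV7,ASV37)),(ASV42,(ASV51,ASV66))),(ASV68,(((ASV55,ASV47),((ASV60,ASV12),ASV22)),ASV59))).
That clade contains 14 terminal taxa: ASV12, ASV13, ASV22, ASV37, ASV42, ASV47, ASV50, ASV51, ASV55, ASV59, ASV60, ASV66, ASV68, ASV7.

14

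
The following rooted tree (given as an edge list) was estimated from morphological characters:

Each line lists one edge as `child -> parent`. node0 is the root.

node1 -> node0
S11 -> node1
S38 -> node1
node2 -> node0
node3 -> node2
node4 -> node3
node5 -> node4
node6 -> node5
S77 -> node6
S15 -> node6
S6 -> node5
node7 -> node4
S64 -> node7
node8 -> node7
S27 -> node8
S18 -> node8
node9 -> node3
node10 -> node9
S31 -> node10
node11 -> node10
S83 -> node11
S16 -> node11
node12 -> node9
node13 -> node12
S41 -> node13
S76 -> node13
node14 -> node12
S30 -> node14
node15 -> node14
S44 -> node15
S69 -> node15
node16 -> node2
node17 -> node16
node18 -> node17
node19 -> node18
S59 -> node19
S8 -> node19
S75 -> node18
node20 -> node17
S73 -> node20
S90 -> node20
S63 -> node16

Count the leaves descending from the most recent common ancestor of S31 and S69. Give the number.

The MRCA of S31 and S69 is the node subtending ((S31,(S83,S16)),((S41,S76),(S30,(S44,S69)))).
That clade contains 8 terminal taxa: S16, S30, S31, S41, S44, S69, S76, S83.

8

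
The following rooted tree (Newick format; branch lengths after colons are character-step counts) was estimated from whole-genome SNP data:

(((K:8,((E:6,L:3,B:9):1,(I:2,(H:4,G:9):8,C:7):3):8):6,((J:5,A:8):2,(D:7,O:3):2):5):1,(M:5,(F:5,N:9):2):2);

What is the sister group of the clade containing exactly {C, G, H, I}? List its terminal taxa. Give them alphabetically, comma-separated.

The clade containing exactly {C, G, H, I} attaches to the tree at the node subtending ((E,L,B),(I,(H,G),C)).
The other lineage descending from that same node — the sister group — is (E,L,B); its 3 tips in alphabetical order are the answer.

B, E, L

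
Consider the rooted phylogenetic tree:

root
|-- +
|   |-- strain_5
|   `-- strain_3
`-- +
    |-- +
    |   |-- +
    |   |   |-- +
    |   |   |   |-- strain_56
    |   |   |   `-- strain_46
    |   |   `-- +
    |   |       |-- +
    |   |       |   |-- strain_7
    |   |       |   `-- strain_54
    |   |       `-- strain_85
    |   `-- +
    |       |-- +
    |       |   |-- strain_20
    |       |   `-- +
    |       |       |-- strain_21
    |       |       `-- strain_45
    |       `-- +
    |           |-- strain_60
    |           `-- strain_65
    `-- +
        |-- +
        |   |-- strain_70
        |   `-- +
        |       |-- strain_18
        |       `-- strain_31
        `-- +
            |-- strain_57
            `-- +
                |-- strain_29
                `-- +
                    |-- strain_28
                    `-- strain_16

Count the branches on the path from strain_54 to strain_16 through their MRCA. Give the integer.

The MRCA of strain_54 and strain_16 is the node subtending ((((strain_56,strain_46),((strain_7,strain_54),strain_85)),((strain_20,(strain_21,strain_45)),(strain_60,strain_65))),((strain_70,(strain_18,strain_31)),(strain_57,(strain_29,(strain_28,strain_16))))).
From strain_54 up to that node: 5 branches. From strain_16 up to the same node: 5 branches. Total: 5 + 5 = 10.

10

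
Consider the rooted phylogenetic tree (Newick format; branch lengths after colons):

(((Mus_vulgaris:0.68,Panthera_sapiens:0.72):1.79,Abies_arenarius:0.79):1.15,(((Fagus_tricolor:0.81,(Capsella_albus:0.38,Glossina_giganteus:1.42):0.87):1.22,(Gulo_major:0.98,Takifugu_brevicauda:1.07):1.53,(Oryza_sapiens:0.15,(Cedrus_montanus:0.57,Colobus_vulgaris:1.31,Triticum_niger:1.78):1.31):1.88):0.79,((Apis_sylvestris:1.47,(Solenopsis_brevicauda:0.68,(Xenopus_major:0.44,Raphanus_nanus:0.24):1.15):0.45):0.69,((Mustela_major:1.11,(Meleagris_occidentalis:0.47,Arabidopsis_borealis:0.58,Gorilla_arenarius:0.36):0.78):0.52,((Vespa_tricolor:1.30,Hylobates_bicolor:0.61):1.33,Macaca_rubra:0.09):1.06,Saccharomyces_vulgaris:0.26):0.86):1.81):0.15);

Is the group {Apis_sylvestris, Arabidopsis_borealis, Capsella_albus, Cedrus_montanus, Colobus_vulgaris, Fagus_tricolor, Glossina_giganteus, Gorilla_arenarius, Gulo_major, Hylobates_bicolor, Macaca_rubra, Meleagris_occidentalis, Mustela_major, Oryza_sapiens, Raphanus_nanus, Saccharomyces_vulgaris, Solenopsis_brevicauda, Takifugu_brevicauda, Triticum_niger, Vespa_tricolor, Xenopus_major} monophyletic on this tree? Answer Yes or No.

Yes

The most recent common ancestor of these taxa subtends (((Fagus_tricolor,(Capsella_albus,Glossina_giganteus)),(Gulo_major,Takifugu_brevicauda),(Oryza_sapiens,(Cedrus_montanus,Colobus_vulgaris,Triticum_niger))),((Apis_sylvestris,(Solenopsis_brevicauda,(Xenopus_major,Raphanus_nanus))),((Mustela_major,(Meleagris_occidentalis,Arabidopsis_borealis,Gorilla_arenarius)),((Vespa_tricolor,Hylobates_bicolor),Macaca_rubra),Saccharomyces_vulgaris))).
That clade has exactly 21 tips — every listed taxon and nothing else — so the group is monophyletic.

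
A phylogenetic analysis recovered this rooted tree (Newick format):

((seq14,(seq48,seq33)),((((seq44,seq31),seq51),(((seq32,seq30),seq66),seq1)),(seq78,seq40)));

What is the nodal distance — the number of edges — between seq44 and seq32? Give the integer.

7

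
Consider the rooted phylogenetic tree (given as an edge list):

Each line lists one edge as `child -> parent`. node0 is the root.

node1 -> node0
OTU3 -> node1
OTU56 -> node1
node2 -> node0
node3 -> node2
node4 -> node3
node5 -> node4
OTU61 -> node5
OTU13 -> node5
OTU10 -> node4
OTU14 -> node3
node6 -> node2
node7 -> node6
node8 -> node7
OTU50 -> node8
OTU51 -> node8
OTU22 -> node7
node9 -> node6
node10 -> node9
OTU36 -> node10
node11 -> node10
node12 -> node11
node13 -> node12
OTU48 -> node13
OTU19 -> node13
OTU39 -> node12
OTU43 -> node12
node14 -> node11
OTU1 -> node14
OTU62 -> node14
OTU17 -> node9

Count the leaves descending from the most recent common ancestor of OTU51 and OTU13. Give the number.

The MRCA of OTU51 and OTU13 is the node subtending ((((OTU61,OTU13),OTU10),OTU14),(((OTU50,OTU51),OTU22),((OTU36,(((OTU48,OTU19),OTU39,OTU43),(OTU1,OTU62))),OTU17))).
That clade contains 15 terminal taxa: OTU1, OTU10, OTU13, OTU14, OTU17, OTU19, OTU22, OTU36, OTU39, OTU43, OTU48, OTU50, OTU51, OTU61, OTU62.

15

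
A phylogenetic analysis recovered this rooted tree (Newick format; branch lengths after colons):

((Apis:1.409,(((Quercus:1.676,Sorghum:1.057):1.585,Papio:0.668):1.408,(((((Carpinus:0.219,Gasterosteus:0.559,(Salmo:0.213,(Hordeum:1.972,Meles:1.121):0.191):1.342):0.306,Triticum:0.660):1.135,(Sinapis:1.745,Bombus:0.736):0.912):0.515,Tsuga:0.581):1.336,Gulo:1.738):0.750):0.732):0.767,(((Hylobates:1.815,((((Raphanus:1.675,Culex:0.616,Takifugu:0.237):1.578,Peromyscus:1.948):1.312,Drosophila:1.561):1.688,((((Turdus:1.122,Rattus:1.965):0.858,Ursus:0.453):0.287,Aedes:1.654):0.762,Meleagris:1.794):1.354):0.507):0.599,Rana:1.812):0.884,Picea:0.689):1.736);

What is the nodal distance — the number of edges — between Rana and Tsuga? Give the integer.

8

The MRCA of Rana and Tsuga is the root of the tree.
From Rana up to that node: 3 branches. From Tsuga up to the same node: 5 branches. Total: 3 + 5 = 8.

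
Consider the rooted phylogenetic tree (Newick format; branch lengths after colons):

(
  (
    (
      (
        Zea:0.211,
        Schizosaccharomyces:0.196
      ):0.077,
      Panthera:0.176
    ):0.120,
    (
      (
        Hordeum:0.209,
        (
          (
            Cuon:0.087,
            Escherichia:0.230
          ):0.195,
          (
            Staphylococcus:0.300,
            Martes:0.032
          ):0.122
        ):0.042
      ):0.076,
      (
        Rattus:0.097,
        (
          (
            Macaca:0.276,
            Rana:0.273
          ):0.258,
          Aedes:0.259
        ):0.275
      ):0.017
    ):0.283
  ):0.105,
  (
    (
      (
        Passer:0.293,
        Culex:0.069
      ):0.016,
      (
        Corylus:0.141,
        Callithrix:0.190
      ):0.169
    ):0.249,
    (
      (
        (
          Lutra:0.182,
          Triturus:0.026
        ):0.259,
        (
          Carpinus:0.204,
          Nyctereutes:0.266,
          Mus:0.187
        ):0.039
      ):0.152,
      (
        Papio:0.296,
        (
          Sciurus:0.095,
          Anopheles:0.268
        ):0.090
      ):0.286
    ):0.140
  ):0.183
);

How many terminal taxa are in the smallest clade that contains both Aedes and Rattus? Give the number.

The MRCA of Aedes and Rattus is the node subtending (Rattus,((Macaca,Rana),Aedes)).
That clade contains 4 terminal taxa: Aedes, Macaca, Rana, Rattus.

4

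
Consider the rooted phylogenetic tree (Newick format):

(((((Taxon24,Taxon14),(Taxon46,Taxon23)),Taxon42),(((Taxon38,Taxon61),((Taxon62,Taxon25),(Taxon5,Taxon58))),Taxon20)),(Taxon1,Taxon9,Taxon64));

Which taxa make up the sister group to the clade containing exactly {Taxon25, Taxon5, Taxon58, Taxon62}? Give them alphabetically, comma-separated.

The clade containing exactly {Taxon25, Taxon5, Taxon58, Taxon62} attaches to the tree at the node subtending ((Taxon38,Taxon61),((Taxon62,Taxon25),(Taxon5,Taxon58))).
The other lineage descending from that same node — the sister group — is (Taxon38,Taxon61); its 2 tips in alphabetical order are the answer.

Taxon38, Taxon61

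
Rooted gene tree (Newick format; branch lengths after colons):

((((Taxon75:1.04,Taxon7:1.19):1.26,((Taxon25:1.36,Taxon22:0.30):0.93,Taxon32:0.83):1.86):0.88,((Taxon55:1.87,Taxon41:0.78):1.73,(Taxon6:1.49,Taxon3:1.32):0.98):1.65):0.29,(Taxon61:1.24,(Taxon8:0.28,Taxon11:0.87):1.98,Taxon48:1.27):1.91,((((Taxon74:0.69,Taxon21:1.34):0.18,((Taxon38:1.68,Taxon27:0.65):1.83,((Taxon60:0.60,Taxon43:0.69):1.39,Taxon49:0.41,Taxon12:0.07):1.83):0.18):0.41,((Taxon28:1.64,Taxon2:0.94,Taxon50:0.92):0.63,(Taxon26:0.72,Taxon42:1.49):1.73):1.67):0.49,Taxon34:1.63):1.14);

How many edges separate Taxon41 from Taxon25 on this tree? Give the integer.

7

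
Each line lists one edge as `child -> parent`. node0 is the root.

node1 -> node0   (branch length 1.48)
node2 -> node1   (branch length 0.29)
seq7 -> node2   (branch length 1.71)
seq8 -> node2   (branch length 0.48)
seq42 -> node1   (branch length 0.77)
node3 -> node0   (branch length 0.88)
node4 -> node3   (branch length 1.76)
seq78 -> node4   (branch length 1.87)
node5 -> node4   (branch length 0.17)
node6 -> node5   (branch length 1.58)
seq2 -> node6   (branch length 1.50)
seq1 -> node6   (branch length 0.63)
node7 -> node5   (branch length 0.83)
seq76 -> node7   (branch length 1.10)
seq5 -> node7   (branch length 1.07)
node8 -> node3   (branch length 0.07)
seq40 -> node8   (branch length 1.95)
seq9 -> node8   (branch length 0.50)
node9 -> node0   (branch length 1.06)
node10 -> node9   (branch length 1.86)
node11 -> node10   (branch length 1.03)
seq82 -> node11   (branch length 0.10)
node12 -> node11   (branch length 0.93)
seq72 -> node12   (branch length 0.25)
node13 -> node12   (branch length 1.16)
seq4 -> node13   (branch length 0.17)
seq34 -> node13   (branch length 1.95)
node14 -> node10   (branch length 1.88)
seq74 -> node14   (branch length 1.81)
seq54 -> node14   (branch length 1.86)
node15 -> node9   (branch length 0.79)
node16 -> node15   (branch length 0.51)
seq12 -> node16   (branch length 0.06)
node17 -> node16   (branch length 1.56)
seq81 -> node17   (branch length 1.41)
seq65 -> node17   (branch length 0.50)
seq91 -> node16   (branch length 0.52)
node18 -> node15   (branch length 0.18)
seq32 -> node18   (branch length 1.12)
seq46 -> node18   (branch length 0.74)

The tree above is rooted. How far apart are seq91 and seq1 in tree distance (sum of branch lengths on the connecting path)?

7.90

The path runs seq91 → … → MRCA → … → seq1; the MRCA is the root of the tree.
Branch lengths along that path: 0.52 + 0.51 + 0.79 + 1.06 + 0.88 + 1.76 + 0.17 + 1.58 + 0.63 = 7.90.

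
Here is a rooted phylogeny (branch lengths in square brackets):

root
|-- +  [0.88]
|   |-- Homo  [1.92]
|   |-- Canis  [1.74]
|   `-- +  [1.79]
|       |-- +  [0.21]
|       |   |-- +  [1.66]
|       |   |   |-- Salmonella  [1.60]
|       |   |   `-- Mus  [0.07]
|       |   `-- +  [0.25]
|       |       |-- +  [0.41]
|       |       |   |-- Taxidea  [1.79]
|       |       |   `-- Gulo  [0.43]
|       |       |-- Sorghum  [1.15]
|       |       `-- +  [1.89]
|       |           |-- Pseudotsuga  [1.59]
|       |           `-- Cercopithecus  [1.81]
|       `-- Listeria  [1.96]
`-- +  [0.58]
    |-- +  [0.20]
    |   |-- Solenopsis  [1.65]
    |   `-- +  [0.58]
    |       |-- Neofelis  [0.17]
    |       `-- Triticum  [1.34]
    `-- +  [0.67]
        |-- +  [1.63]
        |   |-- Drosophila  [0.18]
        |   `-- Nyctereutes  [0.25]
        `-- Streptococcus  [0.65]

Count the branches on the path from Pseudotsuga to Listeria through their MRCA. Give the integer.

5

The MRCA of Pseudotsuga and Listeria is the node subtending (((Salmonella,Mus),((Taxidea,Gulo),Sorghum,(Pseudotsuga,Cercopithecus))),Listeria).
From Pseudotsuga up to that node: 4 branches. From Listeria up to the same node: 1 branch. Total: 4 + 1 = 5.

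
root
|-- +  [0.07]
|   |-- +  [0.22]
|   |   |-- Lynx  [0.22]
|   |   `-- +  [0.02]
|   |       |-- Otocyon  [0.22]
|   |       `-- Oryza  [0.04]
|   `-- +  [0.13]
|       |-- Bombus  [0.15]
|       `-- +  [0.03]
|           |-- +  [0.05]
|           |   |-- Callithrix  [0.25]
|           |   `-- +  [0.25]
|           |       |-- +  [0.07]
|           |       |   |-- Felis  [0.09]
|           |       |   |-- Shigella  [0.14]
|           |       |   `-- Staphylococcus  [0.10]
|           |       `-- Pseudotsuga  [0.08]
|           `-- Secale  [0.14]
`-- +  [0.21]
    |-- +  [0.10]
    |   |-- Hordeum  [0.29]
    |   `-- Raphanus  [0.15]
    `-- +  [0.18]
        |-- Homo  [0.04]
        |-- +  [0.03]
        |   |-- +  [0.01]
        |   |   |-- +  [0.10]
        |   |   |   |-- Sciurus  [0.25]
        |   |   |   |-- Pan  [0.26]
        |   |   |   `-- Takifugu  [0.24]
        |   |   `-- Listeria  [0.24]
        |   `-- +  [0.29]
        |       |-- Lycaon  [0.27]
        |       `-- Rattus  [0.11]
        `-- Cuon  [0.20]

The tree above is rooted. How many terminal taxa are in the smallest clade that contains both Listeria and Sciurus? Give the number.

4

The MRCA of Listeria and Sciurus is the node subtending ((Sciurus,Pan,Takifugu),Listeria).
That clade contains 4 terminal taxa: Listeria, Pan, Sciurus, Takifugu.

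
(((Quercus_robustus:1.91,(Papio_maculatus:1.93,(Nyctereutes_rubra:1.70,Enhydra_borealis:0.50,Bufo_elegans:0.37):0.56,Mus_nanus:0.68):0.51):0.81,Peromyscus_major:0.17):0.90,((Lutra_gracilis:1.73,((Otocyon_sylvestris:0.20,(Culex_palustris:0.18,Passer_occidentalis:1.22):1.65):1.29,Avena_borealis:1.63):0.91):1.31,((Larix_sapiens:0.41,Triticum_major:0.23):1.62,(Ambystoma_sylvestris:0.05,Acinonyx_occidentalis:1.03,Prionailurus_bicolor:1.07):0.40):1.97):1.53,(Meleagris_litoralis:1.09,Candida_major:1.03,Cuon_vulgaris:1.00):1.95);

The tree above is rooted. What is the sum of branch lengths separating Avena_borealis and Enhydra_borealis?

The path runs Avena_borealis → … → MRCA → … → Enhydra_borealis; the MRCA is the root of the tree.
Branch lengths along that path: 1.63 + 0.91 + 1.31 + 1.53 + 0.90 + 0.81 + 0.51 + 0.56 + 0.50 = 8.66.

8.66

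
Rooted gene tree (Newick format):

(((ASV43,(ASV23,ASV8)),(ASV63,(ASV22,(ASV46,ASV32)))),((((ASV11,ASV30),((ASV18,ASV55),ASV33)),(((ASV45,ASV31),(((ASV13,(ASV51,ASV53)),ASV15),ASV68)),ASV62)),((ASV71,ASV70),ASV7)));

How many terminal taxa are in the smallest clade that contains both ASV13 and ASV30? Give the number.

The MRCA of ASV13 and ASV30 is the node subtending (((ASV11,ASV30),((ASV18,ASV55),ASV33)),(((ASV45,ASV31),(((ASV13,(ASV51,ASV53)),ASV15),ASV68)),ASV62)).
That clade contains 13 terminal taxa: ASV11, ASV13, ASV15, ASV18, ASV30, ASV31, ASV33, ASV45, ASV51, ASV53, ASV55, ASV62, ASV68.

13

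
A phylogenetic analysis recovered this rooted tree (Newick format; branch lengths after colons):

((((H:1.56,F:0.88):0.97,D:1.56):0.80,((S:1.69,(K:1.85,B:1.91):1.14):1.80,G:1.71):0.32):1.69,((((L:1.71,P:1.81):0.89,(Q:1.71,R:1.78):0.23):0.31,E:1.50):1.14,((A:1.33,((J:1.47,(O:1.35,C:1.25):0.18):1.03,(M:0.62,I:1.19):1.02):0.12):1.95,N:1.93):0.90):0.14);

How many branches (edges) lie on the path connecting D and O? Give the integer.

10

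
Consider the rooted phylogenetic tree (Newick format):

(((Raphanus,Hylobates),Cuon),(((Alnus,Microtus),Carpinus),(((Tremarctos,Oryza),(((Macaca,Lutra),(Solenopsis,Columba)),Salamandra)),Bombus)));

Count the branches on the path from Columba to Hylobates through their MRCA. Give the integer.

The MRCA of Columba and Hylobates is the root of the tree.
From Columba up to that node: 7 branches. From Hylobates up to the same node: 3 branches. Total: 7 + 3 = 10.

10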